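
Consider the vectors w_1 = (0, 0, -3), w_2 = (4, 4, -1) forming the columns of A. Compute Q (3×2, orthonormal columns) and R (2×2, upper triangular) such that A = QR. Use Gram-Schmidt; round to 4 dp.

Q = [[0.0000, 0.7071], [0.0000, 0.7071], [-1.0000, 0.0000]], R = [[3.0000, 1.0000], [0.0000, 5.6569]]

q_1 = w_1/‖w_1‖ = (0, 0, -3)/3.0000 = (0.0000, 0.0000, -1.0000).
r_{12} = q_1·w_2 = 1.0000.
u_2 = w_2 − 1.0000·q_1 = (4.0000, 4.0000, 0.0000).
‖u_2‖ = 5.6569, so q_2 = (0.7071, 0.7071, 0.0000).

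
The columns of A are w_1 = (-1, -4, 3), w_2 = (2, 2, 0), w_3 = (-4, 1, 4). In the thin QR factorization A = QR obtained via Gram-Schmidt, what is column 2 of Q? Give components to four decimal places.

e_2 = (0.7926, 0.2265, 0.5661)

e_1 = w_1/‖w_1‖ = (-1, -4, 3)/5.0990 = (-0.1961, -0.7845, 0.5883).
r_{12} = e_1·w_2 = -1.9612.
u_2 = w_2 + 1.9612·e_1 = (1.6154, 0.4615, 1.1538).
‖u_2‖ = 2.0381, so e_2 = (0.7926, 0.2265, 0.5661).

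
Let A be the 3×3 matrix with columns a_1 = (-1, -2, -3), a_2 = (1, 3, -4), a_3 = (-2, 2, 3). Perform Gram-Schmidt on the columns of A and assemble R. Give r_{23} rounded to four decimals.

r_{23} = -0.8274

a_1 = (-1, -2, -3); ‖a_1‖ = 3.7417, so q_1 = (-0.2673, -0.5345, -0.8018).
q_1·a_2 = (-0.2673)·1 + (-0.5345)·3 + (-0.8018)·(-4) = 1.3363.
u_2 = a_2 − 1.3363·q_1 = (1.3571, 3.7143, -2.9286).
‖u_2‖ = 4.9208, so q_2 = (0.2758, 0.7548, -0.5951).
r_{23} = q_2·a_3 = -0.8274.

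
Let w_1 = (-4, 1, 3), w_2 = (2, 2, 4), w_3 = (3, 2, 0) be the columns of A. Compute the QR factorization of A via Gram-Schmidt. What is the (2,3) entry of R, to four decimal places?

r_{23} = 2.5881

q_1 = w_1/‖w_1‖ = (-4, 1, 3)/5.0990 = (-0.7845, 0.1961, 0.5883).
r_{12} = q_1·w_2 = 1.1767.
u_2 = w_2 − 1.1767·q_1 = (2.9231, 1.7692, 3.3077).
‖u_2‖ = 4.7556, so q_2 = (0.6147, 0.3720, 0.6955).
r_{23} = q_2·w_3 = 2.5881.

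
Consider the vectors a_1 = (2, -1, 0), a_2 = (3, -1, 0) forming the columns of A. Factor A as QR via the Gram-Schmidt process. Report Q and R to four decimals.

Q = [[0.8944, 0.4472], [-0.4472, 0.8944], [0.0000, 0.0000]], R = [[2.2361, 3.1305], [0.0000, 0.4472]]

a_1 = (2, -1, 0); ‖a_1‖ = 2.2361, so e_1 = (0.8944, -0.4472, 0.0000).
e_1·a_2 = 0.8944·3 + (-0.4472)·(-1) + 0.0000·0 = 3.1305.
u_2 = a_2 − 3.1305·e_1 = (0.2000, 0.4000, 0.0000).
‖u_2‖ = 0.4472, so e_2 = (0.4472, 0.8944, 0.0000).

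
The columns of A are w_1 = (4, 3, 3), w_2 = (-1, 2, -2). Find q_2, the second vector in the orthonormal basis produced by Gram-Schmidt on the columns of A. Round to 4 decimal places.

w_1 = (4, 3, 3); ‖w_1‖ = 5.8310, so q_1 = (0.6860, 0.5145, 0.5145).
q_1·w_2 = 0.6860·(-1) + 0.5145·2 + 0.5145·(-2) = -0.6860.
u_2 = w_2 + 0.6860·q_1 = (-0.5294, 2.3529, -1.6471).
‖u_2‖ = 2.9205, so q_2 = (-0.1813, 0.8057, -0.5640).

q_2 = (-0.1813, 0.8057, -0.5640)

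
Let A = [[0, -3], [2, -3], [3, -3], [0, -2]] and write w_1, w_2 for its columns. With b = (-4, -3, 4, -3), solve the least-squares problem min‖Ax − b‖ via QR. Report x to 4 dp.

e_1 = w_1/‖w_1‖ = (0, 2, 3, 0)/3.6056 = (0.0000, 0.5547, 0.8321, 0.0000).
r_{12} = e_1·w_2 = -4.1603.
u_2 = w_2 + 4.1603·e_1 = (-3.0000, -0.6923, 0.4615, -2.0000).
‖u_2‖ = 3.7003, so e_2 = (-0.8107, -0.1871, 0.1247, -0.5405).
Qᵀb = (1.6641, 5.9247).
Back-substitute: x_2 = 5.9247/3.7003 = 1.6011.
x_1 = (1.6641 + 4.1603·1.6011)/3.6056 = 2.3090.

x = (2.3090, 1.6011)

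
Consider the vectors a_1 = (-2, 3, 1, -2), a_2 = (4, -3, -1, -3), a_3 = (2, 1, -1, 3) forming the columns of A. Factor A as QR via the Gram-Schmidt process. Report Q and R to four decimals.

Q = [[-0.4714, 0.5132, 0.6493], [0.7071, -0.1925, 0.6797], [0.2357, -0.0642, -0.2211], [-0.4714, -0.8340, 0.2597]], R = [[4.2426, -2.8284, -1.8856], [0.0000, 5.1962, -1.6038], [0.0000, 0.0000, 2.9787]]

e_1 = a_1/‖a_1‖ = (-2, 3, 1, -2)/4.2426 = (-0.4714, 0.7071, 0.2357, -0.4714).
r_{12} = e_1·a_2 = -2.8284.
u_2 = a_2 + 2.8284·e_1 = (2.6667, -1.0000, -0.3333, -4.3333).
‖u_2‖ = 5.1962, so e_2 = (0.5132, -0.1925, -0.0642, -0.8340).
r_{13} = e_1·a_3 = -1.8856; r_{23} = e_2·a_3 = -1.6038.
u_3 = a_3 + 1.8856·e_1 + 1.6038·e_2 = (1.9342, 2.0247, -0.6584, 0.7737).
‖u_3‖ = 2.9787, so e_3 = (0.6493, 0.6797, -0.2211, 0.2597).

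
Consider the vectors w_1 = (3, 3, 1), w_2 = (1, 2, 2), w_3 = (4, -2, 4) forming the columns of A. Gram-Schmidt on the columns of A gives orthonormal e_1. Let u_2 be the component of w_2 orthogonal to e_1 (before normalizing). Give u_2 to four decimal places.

w_1 = (3, 3, 1); ‖w_1‖ = 4.3589, so e_1 = (0.6882, 0.6882, 0.2294).
e_1·w_2 = 0.6882·1 + 0.6882·2 + 0.2294·2 = 2.5236.
u_2 = w_2 − 2.5236·e_1 = (-0.7368, 0.2632, 1.4211).

u_2 = (-0.7368, 0.2632, 1.4211)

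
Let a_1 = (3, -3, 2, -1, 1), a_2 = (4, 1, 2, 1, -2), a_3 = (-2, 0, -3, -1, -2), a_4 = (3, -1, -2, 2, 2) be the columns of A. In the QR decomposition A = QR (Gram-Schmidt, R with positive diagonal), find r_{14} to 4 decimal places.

a_1 = (3, -3, 2, -1, 1); ‖a_1‖ = 4.8990, so q_1 = (0.6124, -0.6124, 0.4082, -0.2041, 0.2041).
r_{14} = q_1·a_4 = 1.6330.

r_{14} = 1.6330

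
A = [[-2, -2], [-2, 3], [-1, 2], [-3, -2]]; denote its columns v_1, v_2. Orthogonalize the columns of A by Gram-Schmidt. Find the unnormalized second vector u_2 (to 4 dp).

v_1 = (-2, -2, -1, -3); ‖v_1‖ = 4.2426, so q_1 = (-0.4714, -0.4714, -0.2357, -0.7071).
q_1·v_2 = (-0.4714)·(-2) + (-0.4714)·3 + (-0.2357)·2 + (-0.7071)·(-2) = 0.4714.
u_2 = v_2 − 0.4714·q_1 = (-1.7778, 3.2222, 2.1111, -1.6667).

u_2 = (-1.7778, 3.2222, 2.1111, -1.6667)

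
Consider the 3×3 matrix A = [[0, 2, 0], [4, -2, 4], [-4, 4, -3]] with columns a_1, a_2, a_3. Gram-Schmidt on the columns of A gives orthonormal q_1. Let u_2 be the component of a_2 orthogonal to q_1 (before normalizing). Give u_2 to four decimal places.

a_1 = (0, 4, -4); ‖a_1‖ = 5.6569, so q_1 = (0.0000, 0.7071, -0.7071).
q_1·a_2 = 0.0000·2 + 0.7071·(-2) + (-0.7071)·4 = -4.2426.
u_2 = a_2 + 4.2426·q_1 = (2.0000, 1.0000, 1.0000).

u_2 = (2.0000, 1.0000, 1.0000)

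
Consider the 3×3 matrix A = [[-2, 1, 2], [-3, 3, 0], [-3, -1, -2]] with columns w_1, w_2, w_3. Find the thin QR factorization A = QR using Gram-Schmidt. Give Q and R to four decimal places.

w_1 = (-2, -3, -3); ‖w_1‖ = 4.6904, so e_1 = (-0.4264, -0.6396, -0.6396).
e_1·w_2 = (-0.4264)·1 + (-0.6396)·3 + (-0.6396)·(-1) = -1.7056.
u_2 = w_2 + 1.7056·e_1 = (0.2727, 1.9091, -2.0909).
‖u_2‖ = 2.8445, so e_2 = (0.0959, 0.6712, -0.7351).
e_1·w_3 = (-0.4264)·2 + (-0.6396)·0 + (-0.6396)·(-2) = 0.4264; e_2·w_3 = 0.0959·2 + 0.6712·0 + (-0.7351)·(-2) = 1.6619.
u_3 = w_3 − 0.4264·e_1 − 1.6619·e_2 = (2.0225, -0.8427, -0.5056).
‖u_3‖ = 2.2486, so e_3 = (0.8994, -0.3748, -0.2249).

Q = [[-0.4264, 0.0959, 0.8994], [-0.6396, 0.6712, -0.3748], [-0.6396, -0.7351, -0.2249]], R = [[4.6904, -1.7056, 0.4264], [0.0000, 2.8445, 1.6619], [0.0000, 0.0000, 2.2486]]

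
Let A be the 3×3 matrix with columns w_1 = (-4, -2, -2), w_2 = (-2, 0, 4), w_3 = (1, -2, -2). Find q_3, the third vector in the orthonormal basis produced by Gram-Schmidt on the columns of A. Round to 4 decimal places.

q_3 = (0.3651, -0.9129, 0.1826)

w_1 = (-4, -2, -2); ‖w_1‖ = 4.8990, so q_1 = (-0.8165, -0.4082, -0.4082).
q_1·w_2 = (-0.8165)·(-2) + (-0.4082)·0 + (-0.4082)·4 = 0.0000.
u_2 = w_2 + 0.0000·q_1 = (-2.0000, 0.0000, 4.0000).
‖u_2‖ = 4.4721, so q_2 = (-0.4472, 0.0000, 0.8944).
q_1·w_3 = (-0.8165)·1 + (-0.4082)·(-2) + (-0.4082)·(-2) = 0.8165; q_2·w_3 = (-0.4472)·1 + 0.0000·(-2) + 0.8944·(-2) = -2.2361.
u_3 = w_3 − 0.8165·q_1 + 2.2361·q_2 = (0.6667, -1.6667, 0.3333).
‖u_3‖ = 1.8257, so q_3 = (0.3651, -0.9129, 0.1826).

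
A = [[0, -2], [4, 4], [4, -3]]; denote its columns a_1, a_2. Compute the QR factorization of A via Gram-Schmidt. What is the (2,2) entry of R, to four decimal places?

r_{22} = 5.3385

a_1 = (0, 4, 4); ‖a_1‖ = 5.6569, so q_1 = (0.0000, 0.7071, 0.7071).
q_1·a_2 = 0.0000·(-2) + 0.7071·4 + 0.7071·(-3) = 0.7071.
u_2 = a_2 − 0.7071·q_1 = (-2.0000, 3.5000, -3.5000).
r_{22} = ‖u_2‖ = 5.3385.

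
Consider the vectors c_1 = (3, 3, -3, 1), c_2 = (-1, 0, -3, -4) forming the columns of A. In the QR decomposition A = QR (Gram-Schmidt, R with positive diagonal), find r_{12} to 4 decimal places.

r_{12} = 0.3780

c_1 = (3, 3, -3, 1); ‖c_1‖ = 5.2915, so e_1 = (0.5669, 0.5669, -0.5669, 0.1890).
r_{12} = e_1·c_2 = 0.3780.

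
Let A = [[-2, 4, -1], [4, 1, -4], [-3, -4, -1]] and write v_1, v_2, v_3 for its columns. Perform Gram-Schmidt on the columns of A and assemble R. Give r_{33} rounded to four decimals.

v_1 = (-2, 4, -3); ‖v_1‖ = 5.3852, so q_1 = (-0.3714, 0.7428, -0.5571).
q_1·v_2 = (-0.3714)·4 + 0.7428·1 + (-0.5571)·(-4) = 1.4856.
u_2 = v_2 − 1.4856·q_1 = (4.5517, -0.1034, -3.1724).
‖u_2‖ = 5.5492, so q_2 = (0.8203, -0.0186, -0.5717).
q_1·v_3 = (-0.3714)·(-1) + 0.7428·(-4) + (-0.5571)·(-1) = -2.0426; q_2·v_3 = 0.8203·(-1) + (-0.0186)·(-4) + (-0.5717)·(-1) = -0.1740.
u_3 = v_3 + 2.0426·q_1 + 0.1740·q_2 = (-1.6159, -2.4860, -2.2374).
r_{33} = ‖u_3‖ = 3.7145.

r_{33} = 3.7145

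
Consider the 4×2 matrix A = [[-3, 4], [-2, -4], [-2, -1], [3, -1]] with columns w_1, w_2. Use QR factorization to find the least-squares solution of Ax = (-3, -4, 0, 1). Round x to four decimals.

e_1 = w_1/‖w_1‖ = (-3, -2, -2, 3)/5.0990 = (-0.5883, -0.3922, -0.3922, 0.5883).
r_{12} = e_1·w_2 = -0.9806.
u_2 = w_2 + 0.9806·e_1 = (3.4231, -4.3846, -1.3846, -0.4231).
‖u_2‖ = 5.7479, so e_2 = (0.5955, -0.7628, -0.2409, -0.0736).
Qᵀb = (3.9223, 1.1911).
Back-substitute: x_2 = 1.1911/5.7479 = 0.2072.
x_1 = (3.9223 + 0.9806·0.2072)/5.0990 = 0.8091.

x = (0.8091, 0.2072)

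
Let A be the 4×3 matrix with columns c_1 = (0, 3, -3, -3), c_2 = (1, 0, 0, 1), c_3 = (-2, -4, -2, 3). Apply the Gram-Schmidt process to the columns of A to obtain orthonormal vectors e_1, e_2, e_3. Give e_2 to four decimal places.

c_1 = (0, 3, -3, -3); ‖c_1‖ = 5.1962, so e_1 = (0.0000, 0.5774, -0.5774, -0.5774).
e_1·c_2 = 0.0000·1 + 0.5774·0 + (-0.5774)·0 + (-0.5774)·1 = -0.5774.
u_2 = c_2 + 0.5774·e_1 = (1.0000, 0.3333, -0.3333, 0.6667).
‖u_2‖ = 1.2910, so e_2 = (0.7746, 0.2582, -0.2582, 0.5164).

e_2 = (0.7746, 0.2582, -0.2582, 0.5164)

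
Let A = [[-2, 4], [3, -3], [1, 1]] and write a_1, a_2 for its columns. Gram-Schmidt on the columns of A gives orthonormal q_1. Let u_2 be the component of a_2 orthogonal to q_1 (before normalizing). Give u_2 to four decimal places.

u_2 = (1.7143, 0.4286, 2.1429)

a_1 = (-2, 3, 1); ‖a_1‖ = 3.7417, so q_1 = (-0.5345, 0.8018, 0.2673).
q_1·a_2 = (-0.5345)·4 + 0.8018·(-3) + 0.2673·1 = -4.2762.
u_2 = a_2 + 4.2762·q_1 = (1.7143, 0.4286, 2.1429).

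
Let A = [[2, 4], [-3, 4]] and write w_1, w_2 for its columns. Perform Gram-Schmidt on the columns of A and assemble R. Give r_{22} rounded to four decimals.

w_1 = (2, -3); ‖w_1‖ = 3.6056, so e_1 = (0.5547, -0.8321).
e_1·w_2 = 0.5547·4 + (-0.8321)·4 = -1.1094.
u_2 = w_2 + 1.1094·e_1 = (4.6154, 3.0769).
r_{22} = ‖u_2‖ = 5.5470.

r_{22} = 5.5470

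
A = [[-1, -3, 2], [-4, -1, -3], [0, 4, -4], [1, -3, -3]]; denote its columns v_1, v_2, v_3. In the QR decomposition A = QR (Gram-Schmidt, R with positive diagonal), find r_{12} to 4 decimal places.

r_{12} = 0.9428

e_1 = v_1/‖v_1‖ = (-1, -4, 0, 1)/4.2426 = (-0.2357, -0.9428, 0.0000, 0.2357).
r_{12} = e_1·v_2 = 0.9428.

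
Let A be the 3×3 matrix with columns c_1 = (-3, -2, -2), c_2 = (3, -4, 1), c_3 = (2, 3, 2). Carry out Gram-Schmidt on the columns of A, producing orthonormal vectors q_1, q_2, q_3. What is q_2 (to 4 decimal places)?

c_1 = (-3, -2, -2); ‖c_1‖ = 4.1231, so q_1 = (-0.7276, -0.4851, -0.4851).
q_1·c_2 = (-0.7276)·3 + (-0.4851)·(-4) + (-0.4851)·1 = -0.7276.
u_2 = c_2 + 0.7276·q_1 = (2.4706, -4.3529, 0.6471).
‖u_2‖ = 5.0468, so q_2 = (0.4895, -0.8625, 0.1282).

q_2 = (0.4895, -0.8625, 0.1282)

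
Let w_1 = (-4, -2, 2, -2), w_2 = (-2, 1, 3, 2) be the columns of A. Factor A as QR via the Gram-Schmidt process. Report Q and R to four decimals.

w_1 = (-4, -2, 2, -2); ‖w_1‖ = 5.2915, so e_1 = (-0.7559, -0.3780, 0.3780, -0.3780).
e_1·w_2 = (-0.7559)·(-2) + (-0.3780)·1 + 0.3780·3 + (-0.3780)·2 = 1.5119.
u_2 = w_2 − 1.5119·e_1 = (-0.8571, 1.5714, 2.4286, 2.5714).
‖u_2‖ = 3.9641, so e_2 = (-0.2162, 0.3964, 0.6126, 0.6487).

Q = [[-0.7559, -0.2162], [-0.3780, 0.3964], [0.3780, 0.6126], [-0.3780, 0.6487]], R = [[5.2915, 1.5119], [0.0000, 3.9641]]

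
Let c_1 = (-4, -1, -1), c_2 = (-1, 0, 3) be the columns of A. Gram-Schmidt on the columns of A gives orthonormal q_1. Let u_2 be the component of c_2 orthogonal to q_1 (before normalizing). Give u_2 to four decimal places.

u_2 = (-0.7778, 0.0556, 3.0556)

c_1 = (-4, -1, -1); ‖c_1‖ = 4.2426, so q_1 = (-0.9428, -0.2357, -0.2357).
q_1·c_2 = (-0.9428)·(-1) + (-0.2357)·0 + (-0.2357)·3 = 0.2357.
u_2 = c_2 − 0.2357·q_1 = (-0.7778, 0.0556, 3.0556).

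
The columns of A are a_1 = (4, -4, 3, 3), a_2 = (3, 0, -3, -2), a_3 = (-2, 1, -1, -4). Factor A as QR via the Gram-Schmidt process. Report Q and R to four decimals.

Q = [[0.5657, 0.6936, -0.1302], [-0.5657, -0.0514, -0.4276], [0.4243, -0.6037, 0.4024], [0.4243, -0.3896, -0.7989]], R = [[7.0711, -0.4243, -3.8184], [0.0000, 4.6712, 0.7236], [0.0000, 0.0000, 2.6261]]

a_1 = (4, -4, 3, 3); ‖a_1‖ = 7.0711, so q_1 = (0.5657, -0.5657, 0.4243, 0.4243).
q_1·a_2 = 0.5657·3 + (-0.5657)·0 + 0.4243·(-3) + 0.4243·(-2) = -0.4243.
u_2 = a_2 + 0.4243·q_1 = (3.2400, -0.2400, -2.8200, -1.8200).
‖u_2‖ = 4.6712, so q_2 = (0.6936, -0.0514, -0.6037, -0.3896).
q_1·a_3 = 0.5657·(-2) + (-0.5657)·1 + 0.4243·(-1) + 0.4243·(-4) = -3.8184; q_2·a_3 = 0.6936·(-2) + (-0.0514)·1 + (-0.6037)·(-1) + (-0.3896)·(-4) = 0.7236.
u_3 = a_3 + 3.8184·q_1 − 0.7236·q_2 = (-0.3419, -1.1228, 1.0568, -2.0981).
‖u_3‖ = 2.6261, so q_3 = (-0.1302, -0.4276, 0.4024, -0.7989).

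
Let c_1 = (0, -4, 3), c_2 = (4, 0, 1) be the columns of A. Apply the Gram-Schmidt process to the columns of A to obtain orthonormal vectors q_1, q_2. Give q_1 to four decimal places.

q_1 = (0.0000, -0.8000, 0.6000)

c_1 = (0, -4, 3); ‖c_1‖ = 5.0000, so q_1 = (0.0000, -0.8000, 0.6000).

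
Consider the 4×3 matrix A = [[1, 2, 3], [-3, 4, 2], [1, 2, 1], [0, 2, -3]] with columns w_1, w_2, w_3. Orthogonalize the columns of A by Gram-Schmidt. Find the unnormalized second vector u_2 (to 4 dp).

w_1 = (1, -3, 1, 0); ‖w_1‖ = 3.3166, so e_1 = (0.3015, -0.9045, 0.3015, 0.0000).
e_1·w_2 = 0.3015·2 + (-0.9045)·4 + 0.3015·2 + 0.0000·2 = -2.4121.
u_2 = w_2 + 2.4121·e_1 = (2.7273, 1.8182, 2.7273, 2.0000).

u_2 = (2.7273, 1.8182, 2.7273, 2.0000)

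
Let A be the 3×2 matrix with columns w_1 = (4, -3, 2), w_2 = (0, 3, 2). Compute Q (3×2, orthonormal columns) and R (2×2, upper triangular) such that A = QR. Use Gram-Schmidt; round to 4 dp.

Q = [[0.7428, 0.1980], [-0.5571, 0.7126], [0.3714, 0.6730]], R = [[5.3852, -0.9285], [0.0000, 3.4840]]

w_1 = (4, -3, 2); ‖w_1‖ = 5.3852, so e_1 = (0.7428, -0.5571, 0.3714).
e_1·w_2 = 0.7428·0 + (-0.5571)·3 + 0.3714·2 = -0.9285.
u_2 = w_2 + 0.9285·e_1 = (0.6897, 2.4828, 2.3448).
‖u_2‖ = 3.4840, so e_2 = (0.1980, 0.7126, 0.6730).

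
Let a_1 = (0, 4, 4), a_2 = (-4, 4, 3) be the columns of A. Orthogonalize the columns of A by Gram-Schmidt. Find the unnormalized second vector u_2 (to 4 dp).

u_2 = (-4.0000, 0.5000, -0.5000)

q_1 = a_1/‖a_1‖ = (0, 4, 4)/5.6569 = (0.0000, 0.7071, 0.7071).
r_{12} = q_1·a_2 = 4.9497.
u_2 = a_2 − 4.9497·q_1 = (-4.0000, 0.5000, -0.5000).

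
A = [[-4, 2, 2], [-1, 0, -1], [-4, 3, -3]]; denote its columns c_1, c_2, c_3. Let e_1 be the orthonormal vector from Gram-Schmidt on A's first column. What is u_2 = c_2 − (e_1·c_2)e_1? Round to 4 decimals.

e_1 = c_1/‖c_1‖ = (-4, -1, -4)/5.7446 = (-0.6963, -0.1741, -0.6963).
r_{12} = e_1·c_2 = -3.4816.
u_2 = c_2 + 3.4816·e_1 = (-0.4242, -0.6061, 0.5758).

u_2 = (-0.4242, -0.6061, 0.5758)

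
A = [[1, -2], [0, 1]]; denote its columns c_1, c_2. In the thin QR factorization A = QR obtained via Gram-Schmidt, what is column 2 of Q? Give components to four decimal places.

c_1 = (1, 0); ‖c_1‖ = 1.0000, so e_1 = (1.0000, 0.0000).
e_1·c_2 = 1.0000·(-2) + 0.0000·1 = -2.0000.
u_2 = c_2 + 2.0000·e_1 = (0.0000, 1.0000).
‖u_2‖ = 1.0000, so e_2 = (0.0000, 1.0000).

e_2 = (0.0000, 1.0000)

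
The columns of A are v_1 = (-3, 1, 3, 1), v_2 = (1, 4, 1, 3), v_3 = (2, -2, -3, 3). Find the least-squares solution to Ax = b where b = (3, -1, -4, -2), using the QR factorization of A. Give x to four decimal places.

x = (-1.2783, -0.0760, -0.1499)

v_1 = (-3, 1, 3, 1); ‖v_1‖ = 4.4721, so q_1 = (-0.6708, 0.2236, 0.6708, 0.2236).
q_1·v_2 = (-0.6708)·1 + 0.2236·4 + 0.6708·1 + 0.2236·3 = 1.5652.
u_2 = v_2 − 1.5652·q_1 = (2.0500, 3.6500, -0.0500, 2.6500).
‖u_2‖ = 4.9548, so q_2 = (0.4137, 0.7367, -0.0101, 0.5348).
q_1·v_3 = (-0.6708)·2 + 0.2236·(-2) + 0.6708·(-3) + 0.2236·3 = -3.1305; q_2·v_3 = 0.4137·2 + 0.7367·(-2) + (-0.0101)·(-3) + 0.5348·3 = 0.9889.
u_3 = v_3 + 3.1305·q_1 − 0.9889·q_2 = (-0.5092, -2.0285, -0.8900, 3.1711).
‖u_3‖ = 3.9015, so q_3 = (-0.1305, -0.5199, -0.2281, 0.8128).
Qᵀb = (-5.3666, -0.5247, -0.5847).
Back-substitute: x_3 = -0.5847/3.9015 = -0.1499.
x_2 = (-0.5247 − 0.9889·(-0.1499))/4.9548 = -0.0760.
x_1 = (-5.3666 − 1.5652·(-0.0760) + 3.1305·(-0.1499))/4.4721 = -1.2783.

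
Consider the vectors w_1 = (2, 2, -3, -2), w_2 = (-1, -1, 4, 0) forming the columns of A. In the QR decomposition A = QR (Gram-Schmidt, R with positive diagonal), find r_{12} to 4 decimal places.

r_{12} = -3.4915

w_1 = (2, 2, -3, -2); ‖w_1‖ = 4.5826, so q_1 = (0.4364, 0.4364, -0.6547, -0.4364).
r_{12} = q_1·w_2 = -3.4915.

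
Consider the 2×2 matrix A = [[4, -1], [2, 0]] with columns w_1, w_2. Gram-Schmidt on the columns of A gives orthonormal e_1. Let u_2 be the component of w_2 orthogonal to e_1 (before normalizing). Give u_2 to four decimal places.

e_1 = w_1/‖w_1‖ = (4, 2)/4.4721 = (0.8944, 0.4472).
r_{12} = e_1·w_2 = -0.8944.
u_2 = w_2 + 0.8944·e_1 = (-0.2000, 0.4000).

u_2 = (-0.2000, 0.4000)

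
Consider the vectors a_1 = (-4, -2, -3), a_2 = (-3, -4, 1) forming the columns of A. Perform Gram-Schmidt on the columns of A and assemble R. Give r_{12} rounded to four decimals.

r_{12} = 3.1568

a_1 = (-4, -2, -3); ‖a_1‖ = 5.3852, so q_1 = (-0.7428, -0.3714, -0.5571).
r_{12} = q_1·a_2 = 3.1568.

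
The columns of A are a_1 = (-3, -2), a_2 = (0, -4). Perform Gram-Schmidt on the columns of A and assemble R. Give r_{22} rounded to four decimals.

a_1 = (-3, -2); ‖a_1‖ = 3.6056, so q_1 = (-0.8321, -0.5547).
q_1·a_2 = (-0.8321)·0 + (-0.5547)·(-4) = 2.2188.
u_2 = a_2 − 2.2188·q_1 = (1.8462, -2.7692).
r_{22} = ‖u_2‖ = 3.3282.

r_{22} = 3.3282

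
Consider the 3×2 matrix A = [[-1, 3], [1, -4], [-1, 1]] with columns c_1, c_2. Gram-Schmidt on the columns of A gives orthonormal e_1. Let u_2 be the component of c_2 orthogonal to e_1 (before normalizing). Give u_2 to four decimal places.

u_2 = (0.3333, -1.3333, -1.6667)

c_1 = (-1, 1, -1); ‖c_1‖ = 1.7321, so e_1 = (-0.5774, 0.5774, -0.5774).
e_1·c_2 = (-0.5774)·3 + 0.5774·(-4) + (-0.5774)·1 = -4.6188.
u_2 = c_2 + 4.6188·e_1 = (0.3333, -1.3333, -1.6667).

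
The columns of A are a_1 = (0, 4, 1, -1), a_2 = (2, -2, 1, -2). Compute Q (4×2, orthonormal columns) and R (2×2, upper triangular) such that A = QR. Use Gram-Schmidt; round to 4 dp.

Q = [[0.0000, 0.5869], [0.9428, -0.2609], [0.2357, 0.3750], [-0.2357, -0.6685]], R = [[4.2426, -1.1785], [0.0000, 3.4075]]

e_1 = a_1/‖a_1‖ = (0, 4, 1, -1)/4.2426 = (0.0000, 0.9428, 0.2357, -0.2357).
r_{12} = e_1·a_2 = -1.1785.
u_2 = a_2 + 1.1785·e_1 = (2.0000, -0.8889, 1.2778, -2.2778).
‖u_2‖ = 3.4075, so e_2 = (0.5869, -0.2609, 0.3750, -0.6685).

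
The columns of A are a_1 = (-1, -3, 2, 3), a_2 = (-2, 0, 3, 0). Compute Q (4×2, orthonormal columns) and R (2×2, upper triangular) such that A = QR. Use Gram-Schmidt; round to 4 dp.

Q = [[-0.2085, -0.5169], [-0.6255, 0.3264], [0.4170, 0.7209], [0.6255, -0.3264]], R = [[4.7958, 1.6681], [0.0000, 3.1965]]

a_1 = (-1, -3, 2, 3); ‖a_1‖ = 4.7958, so e_1 = (-0.2085, -0.6255, 0.4170, 0.6255).
e_1·a_2 = (-0.2085)·(-2) + (-0.6255)·0 + 0.4170·3 + 0.6255·0 = 1.6681.
u_2 = a_2 − 1.6681·e_1 = (-1.6522, 1.0435, 2.3043, -1.0435).
‖u_2‖ = 3.1965, so e_2 = (-0.5169, 0.3264, 0.7209, -0.3264).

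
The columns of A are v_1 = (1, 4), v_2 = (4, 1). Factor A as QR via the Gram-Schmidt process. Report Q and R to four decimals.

v_1 = (1, 4); ‖v_1‖ = 4.1231, so e_1 = (0.2425, 0.9701).
e_1·v_2 = 0.2425·4 + 0.9701·1 = 1.9403.
u_2 = v_2 − 1.9403·e_1 = (3.5294, -0.8824).
‖u_2‖ = 3.6380, so e_2 = (0.9701, -0.2425).

Q = [[0.2425, 0.9701], [0.9701, -0.2425]], R = [[4.1231, 1.9403], [0.0000, 3.6380]]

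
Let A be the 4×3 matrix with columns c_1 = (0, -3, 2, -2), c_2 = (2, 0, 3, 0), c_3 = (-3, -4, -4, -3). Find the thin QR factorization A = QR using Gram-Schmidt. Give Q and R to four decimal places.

Q = [[0.0000, 0.6063, 0.7749], [-0.7276, 0.3210, -0.1138], [0.4851, 0.6954, -0.5166], [-0.4851, 0.2140, -0.3459]], R = [[4.1231, 1.4552, 2.4254], [0.0000, 3.2988, -6.5264], [0.0000, 0.0000, 1.2346]]

q_1 = c_1/‖c_1‖ = (0, -3, 2, -2)/4.1231 = (0.0000, -0.7276, 0.4851, -0.4851).
r_{12} = q_1·c_2 = 1.4552.
u_2 = c_2 − 1.4552·q_1 = (2.0000, 1.0588, 2.2941, 0.7059).
‖u_2‖ = 3.2988, so q_2 = (0.6063, 0.3210, 0.6954, 0.2140).
r_{13} = q_1·c_3 = 2.4254; r_{23} = q_2·c_3 = -6.5264.
u_3 = c_3 − 2.4254·q_1 + 6.5264·q_2 = (0.9568, -0.1405, -0.6378, -0.4270).
‖u_3‖ = 1.2346, so q_3 = (0.7749, -0.1138, -0.5166, -0.3459).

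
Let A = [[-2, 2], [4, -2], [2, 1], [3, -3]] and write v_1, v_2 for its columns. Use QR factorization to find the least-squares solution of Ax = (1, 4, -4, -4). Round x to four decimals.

v_1 = (-2, 4, 2, 3); ‖v_1‖ = 5.7446, so q_1 = (-0.3482, 0.6963, 0.3482, 0.5222).
q_1·v_2 = (-0.3482)·2 + 0.6963·(-2) + 0.3482·1 + 0.5222·(-3) = -3.3075.
u_2 = v_2 + 3.3075·q_1 = (0.8485, 0.3030, 2.1515, -1.2727).
‖u_2‖ = 2.6572, so q_2 = (0.3193, 0.1140, 0.8097, -0.4790).
Qᵀb = (-1.0445, -0.5474).
Back-substitute: x_2 = -0.5474/2.6572 = -0.2060.
x_1 = (-1.0445 + 3.3075·(-0.2060))/5.7446 = -0.3004.

x = (-0.3004, -0.2060)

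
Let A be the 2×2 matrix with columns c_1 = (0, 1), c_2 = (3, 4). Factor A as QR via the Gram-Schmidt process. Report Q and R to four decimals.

c_1 = (0, 1); ‖c_1‖ = 1.0000, so q_1 = (0.0000, 1.0000).
q_1·c_2 = 0.0000·3 + 1.0000·4 = 4.0000.
u_2 = c_2 − 4.0000·q_1 = (3.0000, 0.0000).
‖u_2‖ = 3.0000, so q_2 = (1.0000, 0.0000).

Q = [[0.0000, 1.0000], [1.0000, 0.0000]], R = [[1.0000, 4.0000], [0.0000, 3.0000]]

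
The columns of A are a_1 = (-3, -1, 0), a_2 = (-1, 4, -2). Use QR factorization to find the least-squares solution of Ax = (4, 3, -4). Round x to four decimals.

e_1 = a_1/‖a_1‖ = (-3, -1, 0)/3.1623 = (-0.9487, -0.3162, 0.0000).
r_{12} = e_1·a_2 = -0.3162.
u_2 = a_2 + 0.3162·e_1 = (-1.3000, 3.9000, -2.0000).
‖u_2‖ = 4.5717, so e_2 = (-0.2844, 0.8531, -0.4375).
Qᵀb = (-4.7434, 3.1717).
Back-substitute: x_2 = 3.1717/4.5717 = 0.6938.
x_1 = (-4.7434 + 0.3162·0.6938)/3.1623 = -1.4306.

x = (-1.4306, 0.6938)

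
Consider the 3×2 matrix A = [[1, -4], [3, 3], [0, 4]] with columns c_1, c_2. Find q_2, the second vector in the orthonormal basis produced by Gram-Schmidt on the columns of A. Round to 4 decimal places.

c_1 = (1, 3, 0); ‖c_1‖ = 3.1623, so q_1 = (0.3162, 0.9487, 0.0000).
q_1·c_2 = 0.3162·(-4) + 0.9487·3 + 0.0000·4 = 1.5811.
u_2 = c_2 − 1.5811·q_1 = (-4.5000, 1.5000, 4.0000).
‖u_2‖ = 6.2048, so q_2 = (-0.7252, 0.2417, 0.6447).

q_2 = (-0.7252, 0.2417, 0.6447)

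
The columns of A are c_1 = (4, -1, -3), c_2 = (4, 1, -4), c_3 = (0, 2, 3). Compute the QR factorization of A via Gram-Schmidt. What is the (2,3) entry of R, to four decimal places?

r_{23} = 0.6389

e_1 = c_1/‖c_1‖ = (4, -1, -3)/5.0990 = (0.7845, -0.1961, -0.5883).
r_{12} = e_1·c_2 = 5.2951.
u_2 = c_2 − 5.2951·e_1 = (-0.1538, 2.0385, -0.8846).
‖u_2‖ = 2.2275, so e_2 = (-0.0691, 0.9152, -0.3971).
r_{23} = e_2·c_3 = 0.6389.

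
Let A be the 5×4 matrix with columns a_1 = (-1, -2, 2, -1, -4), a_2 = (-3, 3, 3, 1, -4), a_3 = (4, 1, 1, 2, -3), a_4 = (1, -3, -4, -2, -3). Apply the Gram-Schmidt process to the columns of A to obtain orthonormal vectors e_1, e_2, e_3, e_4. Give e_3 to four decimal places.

e_3 = (0.8358, 0.1717, 0.0632, 0.3750, -0.3569)

e_1 = a_1/‖a_1‖ = (-1, -2, 2, -1, -4)/5.0990 = (-0.1961, -0.3922, 0.3922, -0.1961, -0.7845).
r_{12} = e_1·a_2 = 3.5301.
u_2 = a_2 − 3.5301·e_1 = (-2.3077, 4.3846, 1.6154, 1.6923, -1.2308).
‖u_2‖ = 5.6159, so e_2 = (-0.4109, 0.7807, 0.2876, 0.3013, -0.2192).
r_{13} = e_1·a_3 = 1.1767; r_{23} = e_2·a_3 = 0.6849.
u_3 = a_3 − 1.1767·e_1 − 0.6849·e_2 = (4.5122, 0.9268, 0.3415, 2.0244, -1.9268).
‖u_3‖ = 5.3987, so e_3 = (0.8358, 0.1717, 0.0632, 0.3750, -0.3569).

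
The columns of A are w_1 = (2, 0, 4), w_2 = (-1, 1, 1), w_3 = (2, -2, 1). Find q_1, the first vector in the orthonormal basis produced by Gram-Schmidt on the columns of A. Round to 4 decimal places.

q_1 = (0.4472, 0.0000, 0.8944)

w_1 = (2, 0, 4); ‖w_1‖ = 4.4721, so q_1 = (0.4472, 0.0000, 0.8944).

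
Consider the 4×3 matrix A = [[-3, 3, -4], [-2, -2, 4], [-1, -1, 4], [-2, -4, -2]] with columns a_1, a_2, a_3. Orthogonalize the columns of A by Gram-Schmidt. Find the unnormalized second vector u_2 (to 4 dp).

u_2 = (3.6667, -1.5556, -0.7778, -3.5556)

a_1 = (-3, -2, -1, -2); ‖a_1‖ = 4.2426, so q_1 = (-0.7071, -0.4714, -0.2357, -0.4714).
q_1·a_2 = (-0.7071)·3 + (-0.4714)·(-2) + (-0.2357)·(-1) + (-0.4714)·(-4) = 0.9428.
u_2 = a_2 − 0.9428·q_1 = (3.6667, -1.5556, -0.7778, -3.5556).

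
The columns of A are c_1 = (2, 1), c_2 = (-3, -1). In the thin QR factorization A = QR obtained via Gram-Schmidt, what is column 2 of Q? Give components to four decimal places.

e_2 = (-0.4472, 0.8944)

c_1 = (2, 1); ‖c_1‖ = 2.2361, so e_1 = (0.8944, 0.4472).
e_1·c_2 = 0.8944·(-3) + 0.4472·(-1) = -3.1305.
u_2 = c_2 + 3.1305·e_1 = (-0.2000, 0.4000).
‖u_2‖ = 0.4472, so e_2 = (-0.4472, 0.8944).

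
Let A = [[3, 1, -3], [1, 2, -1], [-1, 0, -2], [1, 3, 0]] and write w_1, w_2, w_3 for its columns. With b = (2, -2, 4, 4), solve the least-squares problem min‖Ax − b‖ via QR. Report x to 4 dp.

w_1 = (3, 1, -1, 1); ‖w_1‖ = 3.4641, so e_1 = (0.8660, 0.2887, -0.2887, 0.2887).
e_1·w_2 = 0.8660·1 + 0.2887·2 + (-0.2887)·0 + 0.2887·3 = 2.3094.
u_2 = w_2 − 2.3094·e_1 = (-1.0000, 1.3333, 0.6667, 2.3333).
‖u_2‖ = 2.9439, so e_2 = (-0.3397, 0.4529, 0.2265, 0.7926).
e_1·w_3 = 0.8660·(-3) + 0.2887·(-1) + (-0.2887)·(-2) + 0.2887·0 = -2.3094; e_2·w_3 = (-0.3397)·(-3) + 0.4529·(-1) + 0.2265·(-2) + 0.7926·0 = 0.1132.
u_3 = w_3 + 2.3094·e_1 − 0.1132·e_2 = (-0.9615, -0.3846, -2.6923, 0.5769).
‖u_3‖ = 2.9417, so e_3 = (-0.3269, -0.1307, -0.9152, 0.1961).
Qᵀb = (1.1547, 2.4910, -3.2686).
Back-substitute: x_3 = -3.2686/2.9417 = -1.1111.
x_2 = (2.4910 − 0.1132·(-1.1111))/2.9439 = 0.8889.
x_1 = (1.1547 − 2.3094·0.8889 + 2.3094·(-1.1111))/3.4641 = -1.0000.

x = (-1.0000, 0.8889, -1.1111)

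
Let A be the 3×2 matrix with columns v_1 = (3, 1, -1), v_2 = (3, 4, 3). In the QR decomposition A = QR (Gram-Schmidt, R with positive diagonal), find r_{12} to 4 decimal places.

e_1 = v_1/‖v_1‖ = (3, 1, -1)/3.3166 = (0.9045, 0.3015, -0.3015).
r_{12} = e_1·v_2 = 3.0151.

r_{12} = 3.0151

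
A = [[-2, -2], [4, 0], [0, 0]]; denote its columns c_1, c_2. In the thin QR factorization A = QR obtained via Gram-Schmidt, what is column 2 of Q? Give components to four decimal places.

e_2 = (-0.8944, -0.4472, 0.0000)

c_1 = (-2, 4, 0); ‖c_1‖ = 4.4721, so e_1 = (-0.4472, 0.8944, 0.0000).
e_1·c_2 = (-0.4472)·(-2) + 0.8944·0 + 0.0000·0 = 0.8944.
u_2 = c_2 − 0.8944·e_1 = (-1.6000, -0.8000, 0.0000).
‖u_2‖ = 1.7889, so e_2 = (-0.8944, -0.4472, 0.0000).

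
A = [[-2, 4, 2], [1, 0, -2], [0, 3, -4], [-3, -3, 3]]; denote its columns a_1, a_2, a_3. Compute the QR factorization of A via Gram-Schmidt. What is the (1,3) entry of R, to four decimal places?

r_{13} = -4.0089

a_1 = (-2, 1, 0, -3); ‖a_1‖ = 3.7417, so q_1 = (-0.5345, 0.2673, 0.0000, -0.8018).
r_{13} = q_1·a_3 = -4.0089.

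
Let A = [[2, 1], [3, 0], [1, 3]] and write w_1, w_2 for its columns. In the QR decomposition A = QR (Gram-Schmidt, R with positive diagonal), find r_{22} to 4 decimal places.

r_{22} = 2.8661

e_1 = w_1/‖w_1‖ = (2, 3, 1)/3.7417 = (0.5345, 0.8018, 0.2673).
r_{12} = e_1·w_2 = 1.3363.
u_2 = w_2 − 1.3363·e_1 = (0.2857, -1.0714, 2.6429).
r_{22} = ‖u_2‖ = 2.8661.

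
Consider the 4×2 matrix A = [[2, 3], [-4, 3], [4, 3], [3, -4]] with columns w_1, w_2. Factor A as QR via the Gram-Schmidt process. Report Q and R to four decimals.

Q = [[0.2981, 0.5029], [-0.5963, 0.3797], [0.5963, 0.5439], [0.4472, -0.5542]], R = [[6.7082, -0.8944], [0.0000, 6.4962]]

w_1 = (2, -4, 4, 3); ‖w_1‖ = 6.7082, so q_1 = (0.2981, -0.5963, 0.5963, 0.4472).
q_1·w_2 = 0.2981·3 + (-0.5963)·3 + 0.5963·3 + 0.4472·(-4) = -0.8944.
u_2 = w_2 + 0.8944·q_1 = (3.2667, 2.4667, 3.5333, -3.6000).
‖u_2‖ = 6.4962, so q_2 = (0.5029, 0.3797, 0.5439, -0.5542).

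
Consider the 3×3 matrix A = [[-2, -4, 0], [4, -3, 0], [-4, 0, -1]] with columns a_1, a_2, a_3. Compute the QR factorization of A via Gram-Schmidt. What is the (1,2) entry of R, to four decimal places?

e_1 = a_1/‖a_1‖ = (-2, 4, -4)/6.0000 = (-0.3333, 0.6667, -0.6667).
r_{12} = e_1·a_2 = -0.6667.

r_{12} = -0.6667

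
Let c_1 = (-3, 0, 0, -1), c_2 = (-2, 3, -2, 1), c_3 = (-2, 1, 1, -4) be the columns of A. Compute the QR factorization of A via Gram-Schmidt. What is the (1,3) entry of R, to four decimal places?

e_1 = c_1/‖c_1‖ = (-3, 0, 0, -1)/3.1623 = (-0.9487, 0.0000, 0.0000, -0.3162).
r_{13} = e_1·c_3 = 3.1623.

r_{13} = 3.1623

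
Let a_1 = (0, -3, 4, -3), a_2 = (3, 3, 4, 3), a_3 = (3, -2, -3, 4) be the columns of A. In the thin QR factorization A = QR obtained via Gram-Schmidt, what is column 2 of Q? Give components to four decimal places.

a_1 = (0, -3, 4, -3); ‖a_1‖ = 5.8310, so e_1 = (0.0000, -0.5145, 0.6860, -0.5145).
e_1·a_2 = 0.0000·3 + (-0.5145)·3 + 0.6860·4 + (-0.5145)·3 = -0.3430.
u_2 = a_2 + 0.3430·e_1 = (3.0000, 2.8235, 4.2353, 2.8235).
‖u_2‖ = 6.5485, so e_2 = (0.4581, 0.4312, 0.6468, 0.4312).

e_2 = (0.4581, 0.4312, 0.6468, 0.4312)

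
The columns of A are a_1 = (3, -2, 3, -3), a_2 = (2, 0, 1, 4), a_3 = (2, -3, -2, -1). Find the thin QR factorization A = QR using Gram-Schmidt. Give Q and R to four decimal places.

Q = [[0.5388, 0.5033, 0.3203], [-0.3592, -0.0425, -0.6207], [0.5388, 0.2835, -0.7154], [-0.5388, 0.8152, 0.0187]], R = [[5.5678, -0.5388, 1.6164], [0.0000, 4.5508, -0.2481], [0.0000, 0.0000, 3.9148]]

e_1 = a_1/‖a_1‖ = (3, -2, 3, -3)/5.5678 = (0.5388, -0.3592, 0.5388, -0.5388).
r_{12} = e_1·a_2 = -0.5388.
u_2 = a_2 + 0.5388·e_1 = (2.2903, -0.1935, 1.2903, 3.7097).
‖u_2‖ = 4.5508, so e_2 = (0.5033, -0.0425, 0.2835, 0.8152).
r_{13} = e_1·a_3 = 1.6164; r_{23} = e_2·a_3 = -0.2481.
u_3 = a_3 − 1.6164·e_1 + 0.2481·e_2 = (1.2539, -2.4299, -2.8006, 0.0732).
‖u_3‖ = 3.9148, so e_3 = (0.3203, -0.6207, -0.7154, 0.0187).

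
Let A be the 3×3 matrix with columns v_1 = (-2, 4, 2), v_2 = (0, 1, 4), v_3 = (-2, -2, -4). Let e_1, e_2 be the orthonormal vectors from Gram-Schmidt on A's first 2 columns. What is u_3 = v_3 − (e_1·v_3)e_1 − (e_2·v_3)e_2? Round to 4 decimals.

u_3 = (-1.9091, -1.0909, 0.2727)

v_1 = (-2, 4, 2); ‖v_1‖ = 4.8990, so e_1 = (-0.4082, 0.8165, 0.4082).
e_1·v_2 = (-0.4082)·0 + 0.8165·1 + 0.4082·4 = 2.4495.
u_2 = v_2 − 2.4495·e_1 = (1.0000, -1.0000, 3.0000).
‖u_2‖ = 3.3166, so e_2 = (0.3015, -0.3015, 0.9045).
e_1·v_3 = (-0.4082)·(-2) + 0.8165·(-2) + 0.4082·(-4) = -2.4495; e_2·v_3 = 0.3015·(-2) + (-0.3015)·(-2) + 0.9045·(-4) = -3.6181.
u_3 = v_3 + 2.4495·e_1 + 3.6181·e_2 = (-1.9091, -1.0909, 0.2727).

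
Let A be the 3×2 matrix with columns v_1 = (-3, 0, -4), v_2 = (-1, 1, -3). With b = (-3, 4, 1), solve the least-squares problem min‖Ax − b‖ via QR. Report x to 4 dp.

e_1 = v_1/‖v_1‖ = (-3, 0, -4)/5.0000 = (-0.6000, 0.0000, -0.8000).
r_{12} = e_1·v_2 = 3.0000.
u_2 = v_2 − 3.0000·e_1 = (0.8000, 1.0000, -0.6000).
‖u_2‖ = 1.4142, so e_2 = (0.5657, 0.7071, -0.4243).
Qᵀb = (1.0000, 0.7071).
Back-substitute: x_2 = 0.7071/1.4142 = 0.5000.
x_1 = (1.0000 − 3.0000·0.5000)/5.0000 = -0.1000.

x = (-0.1000, 0.5000)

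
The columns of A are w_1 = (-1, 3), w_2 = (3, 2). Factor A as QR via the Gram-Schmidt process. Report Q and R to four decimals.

q_1 = w_1/‖w_1‖ = (-1, 3)/3.1623 = (-0.3162, 0.9487).
r_{12} = q_1·w_2 = 0.9487.
u_2 = w_2 − 0.9487·q_1 = (3.3000, 1.1000).
‖u_2‖ = 3.4785, so q_2 = (0.9487, 0.3162).

Q = [[-0.3162, 0.9487], [0.9487, 0.3162]], R = [[3.1623, 0.9487], [0.0000, 3.4785]]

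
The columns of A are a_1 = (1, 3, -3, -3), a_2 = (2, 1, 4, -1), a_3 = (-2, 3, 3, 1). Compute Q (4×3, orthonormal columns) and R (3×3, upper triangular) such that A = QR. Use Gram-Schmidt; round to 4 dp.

Q = [[0.1890, 0.4629, -0.6467], [0.5669, 0.3086, 0.6859], [-0.5669, 0.7715, 0.2156], [-0.5669, -0.3086, 0.2548]], R = [[5.2915, -0.7559, -0.9449], [0.0000, 4.6291, 2.0059], [0.0000, 0.0000, 4.2525]]

q_1 = a_1/‖a_1‖ = (1, 3, -3, -3)/5.2915 = (0.1890, 0.5669, -0.5669, -0.5669).
r_{12} = q_1·a_2 = -0.7559.
u_2 = a_2 + 0.7559·q_1 = (2.1429, 1.4286, 3.5714, -1.4286).
‖u_2‖ = 4.6291, so q_2 = (0.4629, 0.3086, 0.7715, -0.3086).
r_{13} = q_1·a_3 = -0.9449; r_{23} = q_2·a_3 = 2.0059.
u_3 = a_3 + 0.9449·q_1 − 2.0059·q_2 = (-2.7500, 2.9167, 0.9167, 1.0833).
‖u_3‖ = 4.2525, so q_3 = (-0.6467, 0.6859, 0.2156, 0.2548).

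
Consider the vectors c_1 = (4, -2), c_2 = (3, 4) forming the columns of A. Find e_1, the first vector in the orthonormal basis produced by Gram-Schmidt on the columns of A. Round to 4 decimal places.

e_1 = (0.8944, -0.4472)

c_1 = (4, -2); ‖c_1‖ = 4.4721, so e_1 = (0.8944, -0.4472).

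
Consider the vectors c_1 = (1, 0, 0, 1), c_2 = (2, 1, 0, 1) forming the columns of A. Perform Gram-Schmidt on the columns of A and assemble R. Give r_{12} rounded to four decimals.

c_1 = (1, 0, 0, 1); ‖c_1‖ = 1.4142, so e_1 = (0.7071, 0.0000, 0.0000, 0.7071).
r_{12} = e_1·c_2 = 2.1213.

r_{12} = 2.1213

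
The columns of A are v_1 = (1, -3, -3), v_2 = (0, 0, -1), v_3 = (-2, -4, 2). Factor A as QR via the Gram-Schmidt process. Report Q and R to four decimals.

Q = [[0.2294, -0.2176, -0.9487], [-0.6882, 0.6529, -0.3162], [-0.6882, -0.7255, 0.0000]], R = [[4.3589, 0.6882, 0.9177], [0.0000, 0.7255, -3.6274], [0.0000, 0.0000, 3.1623]]

v_1 = (1, -3, -3); ‖v_1‖ = 4.3589, so q_1 = (0.2294, -0.6882, -0.6882).
q_1·v_2 = 0.2294·0 + (-0.6882)·0 + (-0.6882)·(-1) = 0.6882.
u_2 = v_2 − 0.6882·q_1 = (-0.1579, 0.4737, -0.5263).
‖u_2‖ = 0.7255, so q_2 = (-0.2176, 0.6529, -0.7255).
q_1·v_3 = 0.2294·(-2) + (-0.6882)·(-4) + (-0.6882)·2 = 0.9177; q_2·v_3 = (-0.2176)·(-2) + 0.6529·(-4) + (-0.7255)·2 = -3.6274.
u_3 = v_3 − 0.9177·q_1 + 3.6274·q_2 = (-3.0000, -1.0000, 0.0000).
‖u_3‖ = 3.1623, so q_3 = (-0.9487, -0.3162, 0.0000).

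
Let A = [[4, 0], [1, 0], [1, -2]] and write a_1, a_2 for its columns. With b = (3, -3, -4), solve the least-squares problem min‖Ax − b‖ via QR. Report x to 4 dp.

x = (0.5294, 2.2647)

a_1 = (4, 1, 1); ‖a_1‖ = 4.2426, so q_1 = (0.9428, 0.2357, 0.2357).
q_1·a_2 = 0.9428·0 + 0.2357·0 + 0.2357·(-2) = -0.4714.
u_2 = a_2 + 0.4714·q_1 = (0.4444, 0.1111, -1.8889).
‖u_2‖ = 1.9437, so q_2 = (0.2287, 0.0572, -0.9718).
Qᵀb = (1.1785, 4.4018).
Back-substitute: x_2 = 4.4018/1.9437 = 2.2647.
x_1 = (1.1785 + 0.4714·2.2647)/4.2426 = 0.5294.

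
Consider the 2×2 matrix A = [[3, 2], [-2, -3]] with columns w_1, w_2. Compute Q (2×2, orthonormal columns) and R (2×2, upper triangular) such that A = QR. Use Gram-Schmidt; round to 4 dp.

Q = [[0.8321, -0.5547], [-0.5547, -0.8321]], R = [[3.6056, 3.3282], [0.0000, 1.3868]]

e_1 = w_1/‖w_1‖ = (3, -2)/3.6056 = (0.8321, -0.5547).
r_{12} = e_1·w_2 = 3.3282.
u_2 = w_2 − 3.3282·e_1 = (-0.7692, -1.1538).
‖u_2‖ = 1.3868, so e_2 = (-0.5547, -0.8321).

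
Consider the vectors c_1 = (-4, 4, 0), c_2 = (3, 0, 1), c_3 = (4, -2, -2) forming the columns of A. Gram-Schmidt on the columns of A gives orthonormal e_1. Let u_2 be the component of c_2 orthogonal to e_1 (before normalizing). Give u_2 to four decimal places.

u_2 = (1.5000, 1.5000, 1.0000)

e_1 = c_1/‖c_1‖ = (-4, 4, 0)/5.6569 = (-0.7071, 0.7071, 0.0000).
r_{12} = e_1·c_2 = -2.1213.
u_2 = c_2 + 2.1213·e_1 = (1.5000, 1.5000, 1.0000).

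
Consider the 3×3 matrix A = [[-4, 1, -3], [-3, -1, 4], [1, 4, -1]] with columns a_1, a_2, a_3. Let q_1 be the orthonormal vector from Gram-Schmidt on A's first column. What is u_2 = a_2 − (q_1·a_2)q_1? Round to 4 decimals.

u_2 = (1.4615, -0.6538, 3.8846)

a_1 = (-4, -3, 1); ‖a_1‖ = 5.0990, so q_1 = (-0.7845, -0.5883, 0.1961).
q_1·a_2 = (-0.7845)·1 + (-0.5883)·(-1) + 0.1961·4 = 0.5883.
u_2 = a_2 − 0.5883·q_1 = (1.4615, -0.6538, 3.8846).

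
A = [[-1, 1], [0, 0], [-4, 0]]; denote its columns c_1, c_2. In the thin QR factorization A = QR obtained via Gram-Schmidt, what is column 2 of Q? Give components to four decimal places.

q_2 = (0.9701, 0.0000, -0.2425)

c_1 = (-1, 0, -4); ‖c_1‖ = 4.1231, so q_1 = (-0.2425, 0.0000, -0.9701).
q_1·c_2 = (-0.2425)·1 + 0.0000·0 + (-0.9701)·0 = -0.2425.
u_2 = c_2 + 0.2425·q_1 = (0.9412, 0.0000, -0.2353).
‖u_2‖ = 0.9701, so q_2 = (0.9701, 0.0000, -0.2425).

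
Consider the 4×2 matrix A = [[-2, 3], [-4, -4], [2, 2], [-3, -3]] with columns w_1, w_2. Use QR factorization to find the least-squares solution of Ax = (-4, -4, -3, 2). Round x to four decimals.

x = (0.8828, -0.7448)

e_1 = w_1/‖w_1‖ = (-2, -4, 2, -3)/5.7446 = (-0.3482, -0.6963, 0.3482, -0.5222).
r_{12} = e_1·w_2 = 4.0038.
u_2 = w_2 − 4.0038·e_1 = (4.3939, -1.2121, 0.6061, -0.9091).
‖u_2‖ = 4.6872, so e_2 = (0.9374, -0.2586, 0.1293, -0.1940).
Qᵀb = (2.0889, -3.4911).
Back-substitute: x_2 = -3.4911/4.6872 = -0.7448.
x_1 = (2.0889 − 4.0038·(-0.7448))/5.7446 = 0.8828.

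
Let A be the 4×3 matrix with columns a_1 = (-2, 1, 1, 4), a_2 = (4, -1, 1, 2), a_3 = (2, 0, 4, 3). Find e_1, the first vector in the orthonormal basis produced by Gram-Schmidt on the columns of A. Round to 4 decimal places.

e_1 = a_1/‖a_1‖ = (-2, 1, 1, 4)/4.6904 = (-0.4264, 0.2132, 0.2132, 0.8528).

e_1 = (-0.4264, 0.2132, 0.2132, 0.8528)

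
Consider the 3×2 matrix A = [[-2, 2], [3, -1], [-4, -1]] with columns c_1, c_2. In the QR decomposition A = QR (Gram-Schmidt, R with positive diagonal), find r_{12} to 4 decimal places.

r_{12} = -0.5571

c_1 = (-2, 3, -4); ‖c_1‖ = 5.3852, so e_1 = (-0.3714, 0.5571, -0.7428).
r_{12} = e_1·c_2 = -0.5571.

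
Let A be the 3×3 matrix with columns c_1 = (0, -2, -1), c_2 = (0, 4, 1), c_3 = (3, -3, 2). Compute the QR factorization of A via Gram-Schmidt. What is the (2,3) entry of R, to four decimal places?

q_1 = c_1/‖c_1‖ = (0, -2, -1)/2.2361 = (0.0000, -0.8944, -0.4472).
r_{12} = q_1·c_2 = -4.0249.
u_2 = c_2 + 4.0249·q_1 = (0.0000, 0.4000, -0.8000).
‖u_2‖ = 0.8944, so q_2 = (0.0000, 0.4472, -0.8944).
r_{23} = q_2·c_3 = -3.1305.

r_{23} = -3.1305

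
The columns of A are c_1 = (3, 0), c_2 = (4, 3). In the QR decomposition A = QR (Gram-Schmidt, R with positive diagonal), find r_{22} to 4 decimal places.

c_1 = (3, 0); ‖c_1‖ = 3.0000, so e_1 = (1.0000, 0.0000).
e_1·c_2 = 1.0000·4 + 0.0000·3 = 4.0000.
u_2 = c_2 − 4.0000·e_1 = (0.0000, 3.0000).
r_{22} = ‖u_2‖ = 3.0000.

r_{22} = 3.0000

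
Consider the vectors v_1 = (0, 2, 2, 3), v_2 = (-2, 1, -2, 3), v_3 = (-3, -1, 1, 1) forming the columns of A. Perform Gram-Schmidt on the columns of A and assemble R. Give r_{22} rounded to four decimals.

r_{22} = 3.8881

v_1 = (0, 2, 2, 3); ‖v_1‖ = 4.1231, so q_1 = (0.0000, 0.4851, 0.4851, 0.7276).
q_1·v_2 = 0.0000·(-2) + 0.4851·1 + 0.4851·(-2) + 0.7276·3 = 1.6977.
u_2 = v_2 − 1.6977·q_1 = (-2.0000, 0.1765, -2.8235, 1.7647).
r_{22} = ‖u_2‖ = 3.8881.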